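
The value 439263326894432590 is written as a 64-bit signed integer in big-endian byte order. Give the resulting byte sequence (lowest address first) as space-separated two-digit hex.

06 18 93 AB 22 66 21 4E

439263326894432590 in hexadecimal, padded to 64 bits, is 0x061893AB2266214E.
Split into bytes (most-significant first): 06 18 93 AB 22 66 21 4E.
In big-endian order the high byte comes first in memory.
So the memory order matches the most-significant-first order: 06 18 93 AB 22 66 21 4E.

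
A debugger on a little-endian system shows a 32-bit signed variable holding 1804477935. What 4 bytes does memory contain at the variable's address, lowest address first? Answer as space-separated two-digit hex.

1804477935 in hexadecimal, padded to 32 bits, is 0x6B8E25EF.
Split into bytes (most-significant first): 6B 8E 25 EF.
In little-endian order the low byte comes first in memory.
So at ascending addresses the bytes are EF 25 8E 6B.

EF 25 8E 6B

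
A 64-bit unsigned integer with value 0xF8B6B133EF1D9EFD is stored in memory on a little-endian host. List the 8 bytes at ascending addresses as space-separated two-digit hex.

Split into bytes (most-significant first): F8 B6 B1 33 EF 1D 9E FD.
Little-endian: lowest address holds the least-significant byte.
So at ascending addresses the bytes are FD 9E 1D EF 33 B1 B6 F8.

FD 9E 1D EF 33 B1 B6 F8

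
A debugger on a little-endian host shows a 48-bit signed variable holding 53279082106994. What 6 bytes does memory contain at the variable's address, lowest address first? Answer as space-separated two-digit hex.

72 50 C3 00 75 30

53279082106994 in hexadecimal, padded to 48 bits, is 0x307500C35072.
Split into bytes (most-significant first): 30 75 00 C3 50 72.
In little-endian order the low byte comes first in memory.
So at ascending addresses the bytes are 72 50 C3 00 75 30.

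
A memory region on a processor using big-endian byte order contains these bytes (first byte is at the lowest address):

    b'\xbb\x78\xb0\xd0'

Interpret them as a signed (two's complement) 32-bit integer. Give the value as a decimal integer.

-1149718320

Big-endian stores the most-significant byte at the lowest address.
The bytes are already most-significant first: 0xBB78B0D0.
Top bit is set, so as a signed 32-bit value this is 0xBB78B0D0 − 2^32 = -1149718320.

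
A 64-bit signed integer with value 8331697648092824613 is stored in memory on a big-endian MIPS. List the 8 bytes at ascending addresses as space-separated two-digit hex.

8331697648092824613 in hexadecimal, padded to 64 bits, is 0x73A022DE2287C425.
Split into bytes (most-significant first): 73 A0 22 DE 22 87 C4 25.
Big-endian: lowest address holds the most-significant byte.
So the memory order matches the most-significant-first order: 73 A0 22 DE 22 87 C4 25.

73 A0 22 DE 22 87 C4 25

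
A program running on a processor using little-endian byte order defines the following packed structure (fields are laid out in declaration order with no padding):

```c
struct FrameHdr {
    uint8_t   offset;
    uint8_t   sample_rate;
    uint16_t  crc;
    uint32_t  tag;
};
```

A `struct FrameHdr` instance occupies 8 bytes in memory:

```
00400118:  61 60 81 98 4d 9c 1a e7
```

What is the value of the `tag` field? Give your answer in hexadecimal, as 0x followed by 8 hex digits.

0xE71A9C4D

`tag` follows `offset` (1 B), `sample_rate` (1 B), `crc` (2 B), so it starts at offset 1 + 1 + 2 = 4 and occupies 4 bytes.
Bytes at offsets 4..7: 4D 9C 1A E7.
In little-endian order the low byte comes first in memory.
Reassemble most-significant byte first: E7 1A 9C 4D → 0xE71A9C4D.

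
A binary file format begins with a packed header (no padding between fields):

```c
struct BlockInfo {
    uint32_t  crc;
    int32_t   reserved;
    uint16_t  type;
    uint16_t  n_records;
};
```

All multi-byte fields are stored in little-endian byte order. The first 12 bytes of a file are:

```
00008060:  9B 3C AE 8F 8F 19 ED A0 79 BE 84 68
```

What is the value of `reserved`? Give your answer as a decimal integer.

`reserved` follows `crc` (4 bytes), so it starts at byte offset 4 and occupies 4 bytes.
Bytes at offsets 4..7: 8F 19 ED A0.
Little-endian stores the least-significant byte at the lowest address.
Reassemble most-significant byte first: A0 ED 19 8F → 0xA0ED198F.
Top bit is set, so as a signed 32-bit value this is 0xA0ED198F − 2^32 = -1595074161.

-1595074161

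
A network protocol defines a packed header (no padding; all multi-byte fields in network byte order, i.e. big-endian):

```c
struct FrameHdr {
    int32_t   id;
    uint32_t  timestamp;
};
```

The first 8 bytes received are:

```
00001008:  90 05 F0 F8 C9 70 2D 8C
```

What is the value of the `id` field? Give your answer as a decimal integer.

`id` is the first field, at byte offset 0, occupying 4 bytes.
Bytes at offsets 0..3: 90 05 F0 F8.
In big-endian order the high byte comes first in memory.
The bytes are already most-significant first: 0x9005F0F8.
Top bit is set, so as a signed 32-bit value this is 0x9005F0F8 − 2^32 = -1878658824.

-1878658824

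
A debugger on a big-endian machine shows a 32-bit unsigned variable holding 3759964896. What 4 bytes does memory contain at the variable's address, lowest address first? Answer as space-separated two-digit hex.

E0 1C 82 E0

3759964896 in hexadecimal, padded to 32 bits, is 0xE01C82E0.
Split into bytes (most-significant first): E0 1C 82 E0.
Big-endian stores the most-significant byte at the lowest address.
So the memory order matches the most-significant-first order: E0 1C 82 E0.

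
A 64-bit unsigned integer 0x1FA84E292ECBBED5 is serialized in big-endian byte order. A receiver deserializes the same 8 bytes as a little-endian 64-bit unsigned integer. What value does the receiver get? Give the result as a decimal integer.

Stored big-endian, the bytes at ascending addresses are 1F A8 4E 29 2E CB BE D5.
Read back as little-endian, the first byte is least significant, giving 0xD5BECB2E294EA81F.
0xD5BECB2E294EA81F = 15401971174775629855.

15401971174775629855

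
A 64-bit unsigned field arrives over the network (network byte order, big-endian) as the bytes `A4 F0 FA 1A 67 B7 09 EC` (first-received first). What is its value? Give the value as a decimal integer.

11885274407946881516

Big-endian stores the most-significant byte at the lowest address.
The bytes are already most-significant first: 0xA4F0FA1A67B709EC.
0xA4F0FA1A67B709EC = 11885274407946881516.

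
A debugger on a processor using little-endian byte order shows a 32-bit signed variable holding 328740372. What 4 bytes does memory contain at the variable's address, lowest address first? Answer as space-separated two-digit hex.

328740372 in hexadecimal, padded to 32 bits, is 0x13982E14.
Split into bytes (most-significant first): 13 98 2E 14.
Little-endian: lowest address holds the least-significant byte.
So at ascending addresses the bytes are 14 2E 98 13.

14 2E 98 13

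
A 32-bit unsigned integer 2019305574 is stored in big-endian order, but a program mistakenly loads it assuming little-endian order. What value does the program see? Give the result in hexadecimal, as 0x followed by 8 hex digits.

0x66285C78

2019305574 in 32-bit hexadecimal is 0x785C2866.
Stored big-endian, the bytes at ascending addresses are 78 5C 28 66.
Read back as little-endian, the first byte is least significant, giving 0x66285C78.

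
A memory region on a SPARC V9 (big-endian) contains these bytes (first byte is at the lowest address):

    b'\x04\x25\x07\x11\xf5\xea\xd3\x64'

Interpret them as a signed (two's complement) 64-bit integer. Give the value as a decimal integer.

In big-endian order the high byte comes first in memory.
The bytes are already most-significant first: 0x04250711F5EAD364.
0x04250711F5EAD364 = 298652724011651940.

298652724011651940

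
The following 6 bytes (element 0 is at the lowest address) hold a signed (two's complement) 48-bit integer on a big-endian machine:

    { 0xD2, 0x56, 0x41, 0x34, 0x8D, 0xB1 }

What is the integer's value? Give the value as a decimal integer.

-50207073727055

Big-endian: lowest address holds the most-significant byte.
The bytes are already most-significant first: 0xD25641348DB1.
Top bit is set, so as a signed 48-bit value this is 0xD25641348DB1 − 2^48 = -50207073727055.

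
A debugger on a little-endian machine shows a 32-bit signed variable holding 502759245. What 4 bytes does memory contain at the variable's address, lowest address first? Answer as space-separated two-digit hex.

4D 7F F7 1D

502759245 in hexadecimal, padded to 32 bits, is 0x1DF77F4D.
Split into bytes (most-significant first): 1D F7 7F 4D.
Little-endian stores the least-significant byte at the lowest address.
So at ascending addresses the bytes are 4D 7F F7 1D.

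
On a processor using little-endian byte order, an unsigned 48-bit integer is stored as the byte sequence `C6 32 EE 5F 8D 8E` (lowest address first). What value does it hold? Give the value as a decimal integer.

156737850979014

In little-endian order the low byte comes first in memory.
Reassemble most-significant byte first: 8E 8D 5F EE 32 C6 → 0x8E8D5FEE32C6.
0x8E8D5FEE32C6 = 156737850979014.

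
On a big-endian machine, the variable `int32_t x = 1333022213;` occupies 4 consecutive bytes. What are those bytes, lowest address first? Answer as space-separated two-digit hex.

1333022213 in hexadecimal, padded to 32 bits, is 0x4F744E05.
Split into bytes (most-significant first): 4F 74 4E 05.
Big-endian: lowest address holds the most-significant byte.
So the memory order matches the most-significant-first order: 4F 74 4E 05.

4F 74 4E 05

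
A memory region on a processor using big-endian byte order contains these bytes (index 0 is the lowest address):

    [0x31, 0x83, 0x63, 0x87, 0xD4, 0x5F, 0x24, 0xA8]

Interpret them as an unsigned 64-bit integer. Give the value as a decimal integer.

3567804764842304680

Big-endian stores the most-significant byte at the lowest address.
The bytes are already most-significant first: 0x31836387D45F24A8.
0x31836387D45F24A8 = 3567804764842304680.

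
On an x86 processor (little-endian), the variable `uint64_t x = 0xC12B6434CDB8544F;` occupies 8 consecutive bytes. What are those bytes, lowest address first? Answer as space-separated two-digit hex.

Split into bytes (most-significant first): C1 2B 64 34 CD B8 54 4F.
Little-endian stores the least-significant byte at the lowest address.
So at ascending addresses the bytes are 4F 54 B8 CD 34 64 2B C1.

4F 54 B8 CD 34 64 2B C1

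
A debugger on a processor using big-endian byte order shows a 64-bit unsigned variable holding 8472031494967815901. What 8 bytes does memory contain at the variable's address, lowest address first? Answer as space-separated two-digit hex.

75 92 B3 C2 07 7A 6E DD

8472031494967815901 in hexadecimal, padded to 64 bits, is 0x7592B3C2077A6EDD.
Split into bytes (most-significant first): 75 92 B3 C2 07 7A 6E DD.
Big-endian: lowest address holds the most-significant byte.
So the memory order matches the most-significant-first order: 75 92 B3 C2 07 7A 6E DD.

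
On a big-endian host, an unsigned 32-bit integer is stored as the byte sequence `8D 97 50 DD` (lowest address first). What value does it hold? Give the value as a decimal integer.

In big-endian order the high byte comes first in memory.
The bytes are already most-significant first: 0x8D9750DD.
0x8D9750DD = 2375504093.

2375504093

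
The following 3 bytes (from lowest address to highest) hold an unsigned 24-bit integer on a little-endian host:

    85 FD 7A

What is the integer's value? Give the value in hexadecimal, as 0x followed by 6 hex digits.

0x7AFD85

In little-endian order the low byte comes first in memory.
Reassemble most-significant byte first: 7A FD 85 → 0x7AFD85.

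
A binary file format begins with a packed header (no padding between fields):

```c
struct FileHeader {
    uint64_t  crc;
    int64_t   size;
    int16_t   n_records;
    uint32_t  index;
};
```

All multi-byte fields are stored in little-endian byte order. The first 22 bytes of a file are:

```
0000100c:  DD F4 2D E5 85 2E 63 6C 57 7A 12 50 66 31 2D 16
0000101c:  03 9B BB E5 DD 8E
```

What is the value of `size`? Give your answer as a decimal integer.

1597987758286207575

`size` follows `crc` (8 bytes), so it starts at byte offset 8 and occupies 8 bytes.
Bytes at offsets 8..15: 57 7A 12 50 66 31 2D 16.
Little-endian stores the least-significant byte at the lowest address.
Reassemble most-significant byte first: 16 2D 31 66 50 12 7A 57 → 0x162D316650127A57.
0x162D316650127A57 = 1597987758286207575.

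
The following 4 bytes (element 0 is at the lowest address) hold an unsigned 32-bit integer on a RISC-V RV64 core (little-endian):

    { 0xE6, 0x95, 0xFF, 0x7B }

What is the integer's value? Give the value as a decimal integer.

2080347622

In little-endian order the low byte comes first in memory.
Reassemble most-significant byte first: 7B FF 95 E6 → 0x7BFF95E6.
0x7BFF95E6 = 2080347622.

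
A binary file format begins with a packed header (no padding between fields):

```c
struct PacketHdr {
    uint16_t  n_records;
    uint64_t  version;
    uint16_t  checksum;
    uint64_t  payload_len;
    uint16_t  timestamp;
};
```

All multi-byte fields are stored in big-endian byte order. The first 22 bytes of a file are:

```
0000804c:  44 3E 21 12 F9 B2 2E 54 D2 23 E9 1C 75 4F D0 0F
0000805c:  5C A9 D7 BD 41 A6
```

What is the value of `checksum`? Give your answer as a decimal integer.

59676

`checksum` follows `n_records` (2 B), `version` (8 B), so it starts at offset 2 + 8 = 10 and occupies 2 bytes.
Bytes at offsets 10..11: E9 1C.
In big-endian order the high byte comes first in memory.
The bytes are already most-significant first: 0xE91C.
0xE91C = 59676.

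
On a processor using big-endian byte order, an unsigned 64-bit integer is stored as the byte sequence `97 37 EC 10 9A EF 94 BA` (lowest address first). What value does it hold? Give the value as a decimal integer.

10896437379509228730

Big-endian: lowest address holds the most-significant byte.
The bytes are already most-significant first: 0x9737EC109AEF94BA.
0x9737EC109AEF94BA = 10896437379509228730.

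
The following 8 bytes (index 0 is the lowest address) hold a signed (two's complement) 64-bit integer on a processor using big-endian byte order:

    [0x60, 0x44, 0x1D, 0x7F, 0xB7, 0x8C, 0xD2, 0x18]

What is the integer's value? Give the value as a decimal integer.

6936701760434917912

In big-endian order the high byte comes first in memory.
The bytes are already most-significant first: 0x60441D7FB78CD218.
0x60441D7FB78CD218 = 6936701760434917912.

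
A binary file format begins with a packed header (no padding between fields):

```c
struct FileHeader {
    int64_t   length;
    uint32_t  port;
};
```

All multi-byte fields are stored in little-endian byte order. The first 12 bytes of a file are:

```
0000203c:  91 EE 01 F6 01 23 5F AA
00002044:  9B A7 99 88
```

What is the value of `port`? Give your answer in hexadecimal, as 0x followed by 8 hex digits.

0x8899A79B

`port` follows `length` (8 bytes), so it starts at byte offset 8 and occupies 4 bytes.
Bytes at offsets 8..11: 9B A7 99 88.
In little-endian order the low byte comes first in memory.
Reassemble most-significant byte first: 88 99 A7 9B → 0x8899A79B.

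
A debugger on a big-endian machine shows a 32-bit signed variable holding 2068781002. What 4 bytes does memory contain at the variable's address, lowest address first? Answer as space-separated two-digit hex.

2068781002 in hexadecimal, padded to 32 bits, is 0x7B4F17CA.
Split into bytes (most-significant first): 7B 4F 17 CA.
Big-endian stores the most-significant byte at the lowest address.
So the memory order matches the most-significant-first order: 7B 4F 17 CA.

7B 4F 17 CA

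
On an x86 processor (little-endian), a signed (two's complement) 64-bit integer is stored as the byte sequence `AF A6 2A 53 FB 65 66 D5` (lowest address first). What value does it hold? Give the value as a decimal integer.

-3069653965899913553

Little-endian stores the least-significant byte at the lowest address.
Reassemble most-significant byte first: D5 66 65 FB 53 2A A6 AF → 0xD56665FB532AA6AF.
Top bit is set, so as a signed 64-bit value this is 0xD56665FB532AA6AF − 2^64 = -3069653965899913553.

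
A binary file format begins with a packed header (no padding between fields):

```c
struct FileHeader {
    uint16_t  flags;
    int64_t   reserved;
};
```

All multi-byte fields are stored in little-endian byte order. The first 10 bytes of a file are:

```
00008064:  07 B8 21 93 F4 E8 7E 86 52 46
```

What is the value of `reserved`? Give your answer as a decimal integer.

5067260410377573153

`reserved` follows `flags` (2 bytes), so it starts at byte offset 2 and occupies 8 bytes.
Bytes at offsets 2..9: 21 93 F4 E8 7E 86 52 46.
In little-endian order the low byte comes first in memory.
Reassemble most-significant byte first: 46 52 86 7E E8 F4 93 21 → 0x4652867EE8F49321.
0x4652867EE8F49321 = 5067260410377573153.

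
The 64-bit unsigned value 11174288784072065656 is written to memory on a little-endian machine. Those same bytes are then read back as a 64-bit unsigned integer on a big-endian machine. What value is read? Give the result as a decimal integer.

11174288784072065656 in 64-bit hexadecimal is 0x9B130C71F83F4278.
Stored little-endian, the bytes at ascending addresses are 78 42 3F F8 71 0C 13 9B.
Read back as big-endian, the last byte is least significant, giving 0x78423FF8710C139B.
0x78423FF8710C139B = 8665558969295311771.

8665558969295311771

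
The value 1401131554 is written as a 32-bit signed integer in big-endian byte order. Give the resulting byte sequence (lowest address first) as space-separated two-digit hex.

53 83 92 22

1401131554 in hexadecimal, padded to 32 bits, is 0x53839222.
Split into bytes (most-significant first): 53 83 92 22.
Big-endian: lowest address holds the most-significant byte.
So the memory order matches the most-significant-first order: 53 83 92 22.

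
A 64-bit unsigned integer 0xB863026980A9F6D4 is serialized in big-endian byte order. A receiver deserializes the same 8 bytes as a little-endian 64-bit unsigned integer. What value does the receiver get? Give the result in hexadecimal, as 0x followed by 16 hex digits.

0xD4F6A980690263B8

Stored big-endian, the bytes at ascending addresses are B8 63 02 69 80 A9 F6 D4.
Read back as little-endian, the first byte is least significant, giving 0xD4F6A980690263B8.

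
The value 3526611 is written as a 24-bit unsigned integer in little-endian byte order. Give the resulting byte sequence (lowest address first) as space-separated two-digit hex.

3526611 in hexadecimal, padded to 24 bits, is 0x35CFD3.
Split into bytes (most-significant first): 35 CF D3.
Little-endian stores the least-significant byte at the lowest address.
So at ascending addresses the bytes are D3 CF 35.

D3 CF 35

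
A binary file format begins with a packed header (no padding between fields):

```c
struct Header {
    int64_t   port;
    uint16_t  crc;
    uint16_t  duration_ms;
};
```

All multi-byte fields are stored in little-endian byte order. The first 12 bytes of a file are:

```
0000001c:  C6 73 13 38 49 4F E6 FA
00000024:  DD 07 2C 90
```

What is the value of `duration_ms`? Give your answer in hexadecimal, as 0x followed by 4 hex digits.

0x902C

`duration_ms` follows `port` (8 B), `crc` (2 B), so it starts at offset 8 + 2 = 10 and occupies 2 bytes.
Bytes at offsets 10..11: 2C 90.
Little-endian: lowest address holds the least-significant byte.
Reassemble most-significant byte first: 90 2C → 0x902C.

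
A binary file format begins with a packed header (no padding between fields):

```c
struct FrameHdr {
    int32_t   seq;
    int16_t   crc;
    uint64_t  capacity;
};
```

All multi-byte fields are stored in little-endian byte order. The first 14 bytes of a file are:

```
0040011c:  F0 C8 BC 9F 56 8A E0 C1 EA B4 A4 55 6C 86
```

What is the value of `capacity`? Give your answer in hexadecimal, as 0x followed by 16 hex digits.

0x866C55A4B4EAC1E0

`capacity` follows `seq` (4 B), `crc` (2 B), so it starts at offset 4 + 2 = 6 and occupies 8 bytes.
Bytes at offsets 6..13: E0 C1 EA B4 A4 55 6C 86.
Little-endian stores the least-significant byte at the lowest address.
Reassemble most-significant byte first: 86 6C 55 A4 B4 EA C1 E0 → 0x866C55A4B4EAC1E0.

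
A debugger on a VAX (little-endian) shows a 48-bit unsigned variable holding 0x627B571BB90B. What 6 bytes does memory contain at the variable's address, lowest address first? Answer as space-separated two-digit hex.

Split into bytes (most-significant first): 62 7B 57 1B B9 0B.
Little-endian stores the least-significant byte at the lowest address.
So at ascending addresses the bytes are 0B B9 1B 57 7B 62.

0B B9 1B 57 7B 62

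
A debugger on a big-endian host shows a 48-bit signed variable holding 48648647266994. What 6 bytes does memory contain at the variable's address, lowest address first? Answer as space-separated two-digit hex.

2C 3E E5 56 D2 B2

48648647266994 in hexadecimal, padded to 48 bits, is 0x2C3EE556D2B2.
Split into bytes (most-significant first): 2C 3E E5 56 D2 B2.
Big-endian: lowest address holds the most-significant byte.
So the memory order matches the most-significant-first order: 2C 3E E5 56 D2 B2.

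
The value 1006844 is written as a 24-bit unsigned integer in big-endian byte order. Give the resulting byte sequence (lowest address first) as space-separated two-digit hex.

0F 5C FC

1006844 in hexadecimal, padded to 24 bits, is 0x0F5CFC.
Split into bytes (most-significant first): 0F 5C FC.
Big-endian: lowest address holds the most-significant byte.
So the memory order matches the most-significant-first order: 0F 5C FC.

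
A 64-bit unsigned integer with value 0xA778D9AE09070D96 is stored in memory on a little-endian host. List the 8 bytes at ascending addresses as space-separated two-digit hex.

Split into bytes (most-significant first): A7 78 D9 AE 09 07 0D 96.
In little-endian order the low byte comes first in memory.
So at ascending addresses the bytes are 96 0D 07 09 AE D9 78 A7.

96 0D 07 09 AE D9 78 A7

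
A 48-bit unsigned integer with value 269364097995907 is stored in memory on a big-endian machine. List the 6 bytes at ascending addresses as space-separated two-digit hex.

F4 FC 37 60 54 83

269364097995907 in hexadecimal, padded to 48 bits, is 0xF4FC37605483.
Split into bytes (most-significant first): F4 FC 37 60 54 83.
Big-endian stores the most-significant byte at the lowest address.
So the memory order matches the most-significant-first order: F4 FC 37 60 54 83.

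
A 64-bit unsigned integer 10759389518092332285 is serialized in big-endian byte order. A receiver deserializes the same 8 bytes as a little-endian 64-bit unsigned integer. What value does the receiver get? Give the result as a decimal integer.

10759389518092332285 in 64-bit hexadecimal is 0x955107C2D1F46CFD.
Stored big-endian, the bytes at ascending addresses are 95 51 07 C2 D1 F4 6C FD.
Read back as little-endian, the first byte is least significant, giving 0xFD6CF4D1C2075195.
0xFD6CF4D1C2075195 = 18261239770821120405.

18261239770821120405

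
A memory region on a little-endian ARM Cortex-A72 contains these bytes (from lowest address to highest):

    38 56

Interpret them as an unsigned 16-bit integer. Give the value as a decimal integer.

22072

Little-endian stores the least-significant byte at the lowest address.
Reassemble most-significant byte first: 56 38 → 0x5638.
0x5638 = 22072.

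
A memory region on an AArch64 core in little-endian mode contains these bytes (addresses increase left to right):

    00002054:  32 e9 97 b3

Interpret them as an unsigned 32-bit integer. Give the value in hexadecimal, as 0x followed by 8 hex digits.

In little-endian order the low byte comes first in memory.
Reassemble most-significant byte first: B3 97 E9 32 → 0xB397E932.

0xB397E932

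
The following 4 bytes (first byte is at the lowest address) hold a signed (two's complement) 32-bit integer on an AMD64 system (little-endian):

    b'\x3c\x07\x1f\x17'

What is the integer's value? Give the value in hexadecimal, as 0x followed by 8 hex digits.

0x171F073C

Little-endian stores the least-significant byte at the lowest address.
Reassemble most-significant byte first: 17 1F 07 3C → 0x171F073C.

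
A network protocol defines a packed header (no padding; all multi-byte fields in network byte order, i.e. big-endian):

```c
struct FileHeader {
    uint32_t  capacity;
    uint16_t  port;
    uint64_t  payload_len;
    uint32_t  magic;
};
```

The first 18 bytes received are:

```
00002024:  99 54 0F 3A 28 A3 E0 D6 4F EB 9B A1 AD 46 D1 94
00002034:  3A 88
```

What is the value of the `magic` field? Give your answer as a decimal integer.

`magic` follows `capacity` (4 B), `port` (2 B), `payload_len` (8 B), so it starts at offset 4 + 2 + 8 = 14 and occupies 4 bytes.
Bytes at offsets 14..17: D1 94 3A 88.
Big-endian: lowest address holds the most-significant byte.
The bytes are already most-significant first: 0xD1943A88.
0xD1943A88 = 3516152456.

3516152456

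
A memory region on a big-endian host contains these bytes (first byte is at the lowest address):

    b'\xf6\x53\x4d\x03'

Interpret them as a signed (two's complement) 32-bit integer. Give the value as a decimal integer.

Big-endian: lowest address holds the most-significant byte.
The bytes are already most-significant first: 0xF6534D03.
Top bit is set, so as a signed 32-bit value this is 0xF6534D03 − 2^32 = -162312957.

-162312957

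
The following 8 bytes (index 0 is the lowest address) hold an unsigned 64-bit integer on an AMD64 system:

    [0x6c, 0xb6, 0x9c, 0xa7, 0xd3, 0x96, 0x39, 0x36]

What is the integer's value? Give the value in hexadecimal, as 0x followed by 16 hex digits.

Little-endian stores the least-significant byte at the lowest address.
Reassemble most-significant byte first: 36 39 96 D3 A7 9C B6 6C → 0x363996D3A79CB66C.

0x363996D3A79CB66C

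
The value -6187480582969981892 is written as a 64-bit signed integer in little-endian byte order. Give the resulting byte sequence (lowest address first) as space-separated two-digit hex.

Two's complement of -6187480582969981892 in 64 bits: 6187480582969981892 = 0x55DE58CEBA8D7BC4; invert → 0xAA21A7314572843B; add 1 → 0xAA21A7314572843C.
Split into bytes (most-significant first): AA 21 A7 31 45 72 84 3C.
Little-endian: lowest address holds the least-significant byte.
So at ascending addresses the bytes are 3C 84 72 45 31 A7 21 AA.

3C 84 72 45 31 A7 21 AA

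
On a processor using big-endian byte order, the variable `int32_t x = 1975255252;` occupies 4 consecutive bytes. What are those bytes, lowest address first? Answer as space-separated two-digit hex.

1975255252 in hexadecimal, padded to 32 bits, is 0x75BC00D4.
Split into bytes (most-significant first): 75 BC 00 D4.
In big-endian order the high byte comes first in memory.
So the memory order matches the most-significant-first order: 75 BC 00 D4.

75 BC 00 D4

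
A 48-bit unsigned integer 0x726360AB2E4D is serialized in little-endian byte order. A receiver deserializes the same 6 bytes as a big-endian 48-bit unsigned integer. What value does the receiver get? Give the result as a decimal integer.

84862839055218

Stored little-endian, the bytes at ascending addresses are 4D 2E AB 60 63 72.
Read back as big-endian, the last byte is least significant, giving 0x4D2EAB606372.
0x4D2EAB606372 = 84862839055218.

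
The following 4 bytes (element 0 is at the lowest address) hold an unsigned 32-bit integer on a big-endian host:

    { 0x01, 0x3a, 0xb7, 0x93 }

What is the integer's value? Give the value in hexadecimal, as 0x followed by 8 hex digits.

0x013AB793

Big-endian: lowest address holds the most-significant byte.
The bytes are already most-significant first: 0x013AB793.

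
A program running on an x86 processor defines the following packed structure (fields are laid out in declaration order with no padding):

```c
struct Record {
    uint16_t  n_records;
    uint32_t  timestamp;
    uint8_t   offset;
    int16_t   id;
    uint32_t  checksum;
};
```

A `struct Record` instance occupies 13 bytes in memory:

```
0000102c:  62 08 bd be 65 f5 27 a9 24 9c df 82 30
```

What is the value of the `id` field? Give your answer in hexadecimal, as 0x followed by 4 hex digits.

`id` follows `n_records` (2 B), `timestamp` (4 B), `offset` (1 B), so it starts at offset 2 + 4 + 1 = 7 and occupies 2 bytes.
Bytes at offsets 7..8: A9 24.
In little-endian order the low byte comes first in memory.
Reassemble most-significant byte first: 24 A9 → 0x24A9.

0x24A9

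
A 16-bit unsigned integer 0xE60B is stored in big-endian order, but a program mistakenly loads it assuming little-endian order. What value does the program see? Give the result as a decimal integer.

3046

Stored big-endian, the bytes at ascending addresses are E6 0B.
Read back as little-endian, the first byte is least significant, giving 0x0BE6.
0x0BE6 = 3046.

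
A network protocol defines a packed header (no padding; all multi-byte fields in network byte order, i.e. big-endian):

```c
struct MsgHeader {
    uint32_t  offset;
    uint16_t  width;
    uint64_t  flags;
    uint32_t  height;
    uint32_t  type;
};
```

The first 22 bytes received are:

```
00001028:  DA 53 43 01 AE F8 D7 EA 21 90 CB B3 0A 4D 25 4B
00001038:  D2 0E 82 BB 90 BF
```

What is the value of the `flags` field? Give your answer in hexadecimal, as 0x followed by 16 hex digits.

0xD7EA2190CBB30A4D

`flags` follows `offset` (4 B), `width` (2 B), so it starts at offset 4 + 2 = 6 and occupies 8 bytes.
Bytes at offsets 6..13: D7 EA 21 90 CB B3 0A 4D.
Big-endian: lowest address holds the most-significant byte.
The bytes are already most-significant first: 0xD7EA2190CBB30A4D.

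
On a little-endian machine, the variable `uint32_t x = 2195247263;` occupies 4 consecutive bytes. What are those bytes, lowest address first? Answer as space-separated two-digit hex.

2195247263 in hexadecimal, padded to 32 bits, is 0x82D8D09F.
Split into bytes (most-significant first): 82 D8 D0 9F.
Little-endian stores the least-significant byte at the lowest address.
So at ascending addresses the bytes are 9F D0 D8 82.

9F D0 D8 82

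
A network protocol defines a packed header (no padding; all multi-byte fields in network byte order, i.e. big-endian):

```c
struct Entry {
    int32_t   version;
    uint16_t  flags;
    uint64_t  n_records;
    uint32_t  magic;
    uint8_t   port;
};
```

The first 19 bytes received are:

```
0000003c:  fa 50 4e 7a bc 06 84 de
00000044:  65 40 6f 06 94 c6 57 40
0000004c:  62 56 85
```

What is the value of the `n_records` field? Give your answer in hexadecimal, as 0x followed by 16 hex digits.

`n_records` follows `version` (4 B), `flags` (2 B), so it starts at offset 4 + 2 = 6 and occupies 8 bytes.
Bytes at offsets 6..13: 84 DE 65 40 6F 06 94 C6.
In big-endian order the high byte comes first in memory.
The bytes are already most-significant first: 0x84DE65406F0694C6.

0x84DE65406F0694C6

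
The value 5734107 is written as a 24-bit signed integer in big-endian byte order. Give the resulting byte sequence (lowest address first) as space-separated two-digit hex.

5734107 in hexadecimal, padded to 24 bits, is 0x577EDB.
Split into bytes (most-significant first): 57 7E DB.
In big-endian order the high byte comes first in memory.
So the memory order matches the most-significant-first order: 57 7E DB.

57 7E DB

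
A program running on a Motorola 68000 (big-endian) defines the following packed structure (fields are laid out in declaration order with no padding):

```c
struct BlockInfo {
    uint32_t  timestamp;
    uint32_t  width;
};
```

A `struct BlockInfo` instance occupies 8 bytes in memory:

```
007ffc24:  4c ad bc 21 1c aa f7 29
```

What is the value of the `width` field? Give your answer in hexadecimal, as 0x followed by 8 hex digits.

`width` follows `timestamp` (4 bytes), so it starts at byte offset 4 and occupies 4 bytes.
Bytes at offsets 4..7: 1C AA F7 29.
In big-endian order the high byte comes first in memory.
The bytes are already most-significant first: 0x1CAAF729.

0x1CAAF729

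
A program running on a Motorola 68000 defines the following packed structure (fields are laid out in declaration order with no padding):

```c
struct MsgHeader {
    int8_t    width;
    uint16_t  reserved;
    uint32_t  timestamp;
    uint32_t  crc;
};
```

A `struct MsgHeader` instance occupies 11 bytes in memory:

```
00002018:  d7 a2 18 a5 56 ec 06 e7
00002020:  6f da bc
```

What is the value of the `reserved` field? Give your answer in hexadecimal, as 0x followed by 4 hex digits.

`reserved` follows `width` (1 byte), so it starts at byte offset 1 and occupies 2 bytes.
Bytes at offsets 1..2: A2 18.
Big-endian stores the most-significant byte at the lowest address.
The bytes are already most-significant first: 0xA218.

0xA218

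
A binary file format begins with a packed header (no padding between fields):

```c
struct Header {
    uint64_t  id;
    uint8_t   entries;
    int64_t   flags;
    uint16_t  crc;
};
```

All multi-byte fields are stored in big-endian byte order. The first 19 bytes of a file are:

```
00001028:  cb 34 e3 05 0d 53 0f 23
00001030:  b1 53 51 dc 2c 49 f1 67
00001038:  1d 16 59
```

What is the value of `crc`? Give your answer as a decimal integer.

5721

`crc` follows `id` (8 B), `entries` (1 B), `flags` (8 B), so it starts at offset 8 + 1 + 8 = 17 and occupies 2 bytes.
Bytes at offsets 17..18: 16 59.
In big-endian order the high byte comes first in memory.
The bytes are already most-significant first: 0x1659.
0x1659 = 5721.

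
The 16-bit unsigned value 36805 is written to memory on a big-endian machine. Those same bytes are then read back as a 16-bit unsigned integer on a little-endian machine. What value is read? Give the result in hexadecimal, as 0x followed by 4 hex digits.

0xC58F

36805 in 16-bit hexadecimal is 0x8FC5.
Stored big-endian, the bytes at ascending addresses are 8F C5.
Read back as little-endian, the first byte is least significant, giving 0xC58F.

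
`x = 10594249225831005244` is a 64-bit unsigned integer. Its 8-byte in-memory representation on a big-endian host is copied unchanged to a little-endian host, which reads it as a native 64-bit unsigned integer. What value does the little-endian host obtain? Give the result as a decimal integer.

10594249225831005244 in 64-bit hexadecimal is 0x9306558A479D3C3C.
Stored big-endian, the bytes at ascending addresses are 93 06 55 8A 47 9D 3C 3C.
Read back as little-endian, the first byte is least significant, giving 0x3C3C9D478A550693.
0x3C3C9D478A550693 = 4340517071467382419.

4340517071467382419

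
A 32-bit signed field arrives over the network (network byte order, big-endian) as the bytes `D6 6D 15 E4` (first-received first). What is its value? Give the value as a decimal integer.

-697494044

Big-endian: lowest address holds the most-significant byte.
The bytes are already most-significant first: 0xD66D15E4.
Top bit is set, so as a signed 32-bit value this is 0xD66D15E4 − 2^32 = -697494044.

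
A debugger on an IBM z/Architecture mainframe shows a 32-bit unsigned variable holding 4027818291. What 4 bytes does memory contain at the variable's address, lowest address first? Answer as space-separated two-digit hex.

F0 13 A1 33

4027818291 in hexadecimal, padded to 32 bits, is 0xF013A133.
Split into bytes (most-significant first): F0 13 A1 33.
In big-endian order the high byte comes first in memory.
So the memory order matches the most-significant-first order: F0 13 A1 33.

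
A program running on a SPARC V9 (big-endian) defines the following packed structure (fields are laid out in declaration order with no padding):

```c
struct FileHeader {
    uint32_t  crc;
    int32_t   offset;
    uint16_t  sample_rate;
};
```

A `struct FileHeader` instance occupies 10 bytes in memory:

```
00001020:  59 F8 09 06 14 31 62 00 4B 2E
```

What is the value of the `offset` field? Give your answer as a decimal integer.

`offset` follows `crc` (4 bytes), so it starts at byte offset 4 and occupies 4 bytes.
Bytes at offsets 4..7: 14 31 62 00.
Big-endian stores the most-significant byte at the lowest address.
The bytes are already most-significant first: 0x14316200.
0x14316200 = 338780672.

338780672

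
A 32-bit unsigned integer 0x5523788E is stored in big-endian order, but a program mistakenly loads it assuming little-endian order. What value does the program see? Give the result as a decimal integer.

2390238037

Stored big-endian, the bytes at ascending addresses are 55 23 78 8E.
Read back as little-endian, the first byte is least significant, giving 0x8E782355.
0x8E782355 = 2390238037.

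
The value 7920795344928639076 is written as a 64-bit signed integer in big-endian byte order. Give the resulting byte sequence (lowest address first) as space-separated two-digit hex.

6D EC 51 66 69 0A 08 64

7920795344928639076 in hexadecimal, padded to 64 bits, is 0x6DEC5166690A0864.
Split into bytes (most-significant first): 6D EC 51 66 69 0A 08 64.
Big-endian stores the most-significant byte at the lowest address.
So the memory order matches the most-significant-first order: 6D EC 51 66 69 0A 08 64.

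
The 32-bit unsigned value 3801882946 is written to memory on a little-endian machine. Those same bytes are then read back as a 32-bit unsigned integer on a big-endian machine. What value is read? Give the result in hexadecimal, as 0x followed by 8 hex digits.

0x42219CE2

3801882946 in 32-bit hexadecimal is 0xE29C2142.
Stored little-endian, the bytes at ascending addresses are 42 21 9C E2.
Read back as big-endian, the last byte is least significant, giving 0x42219CE2.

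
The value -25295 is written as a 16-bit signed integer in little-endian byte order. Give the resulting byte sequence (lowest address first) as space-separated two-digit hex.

Two's complement of -25295 in 16 bits: 25295 = 0x62CF; invert → 0x9D30; add 1 → 0x9D31.
Split into bytes (most-significant first): 9D 31.
In little-endian order the low byte comes first in memory.
So at ascending addresses the bytes are 31 9D.

31 9D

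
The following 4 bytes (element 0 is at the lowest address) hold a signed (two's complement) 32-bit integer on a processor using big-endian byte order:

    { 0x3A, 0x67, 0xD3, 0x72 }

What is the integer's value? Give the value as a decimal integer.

Big-endian: lowest address holds the most-significant byte.
The bytes are already most-significant first: 0x3A67D372.
0x3A67D372 = 979882866.

979882866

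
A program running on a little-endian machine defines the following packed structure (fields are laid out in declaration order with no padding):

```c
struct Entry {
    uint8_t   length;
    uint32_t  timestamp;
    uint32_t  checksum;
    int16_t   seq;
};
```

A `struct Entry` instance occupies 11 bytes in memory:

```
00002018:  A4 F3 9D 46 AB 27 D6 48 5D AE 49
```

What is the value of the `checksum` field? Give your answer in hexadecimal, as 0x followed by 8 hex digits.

0x5D48D627

`checksum` follows `length` (1 B), `timestamp` (4 B), so it starts at offset 1 + 4 = 5 and occupies 4 bytes.
Bytes at offsets 5..8: 27 D6 48 5D.
Little-endian stores the least-significant byte at the lowest address.
Reassemble most-significant byte first: 5D 48 D6 27 → 0x5D48D627.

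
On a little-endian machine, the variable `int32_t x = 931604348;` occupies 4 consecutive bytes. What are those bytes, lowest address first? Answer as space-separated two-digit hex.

7C 27 87 37

931604348 in hexadecimal, padded to 32 bits, is 0x3787277C.
Split into bytes (most-significant first): 37 87 27 7C.
Little-endian stores the least-significant byte at the lowest address.
So at ascending addresses the bytes are 7C 27 87 37.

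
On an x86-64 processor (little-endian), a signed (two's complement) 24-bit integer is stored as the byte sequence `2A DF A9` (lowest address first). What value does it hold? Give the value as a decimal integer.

Little-endian: lowest address holds the least-significant byte.
Reassemble most-significant byte first: A9 DF 2A → 0xA9DF2A.
Top bit is set, so as a signed 24-bit value this is 0xA9DF2A − 2^24 = -5644502.

-5644502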